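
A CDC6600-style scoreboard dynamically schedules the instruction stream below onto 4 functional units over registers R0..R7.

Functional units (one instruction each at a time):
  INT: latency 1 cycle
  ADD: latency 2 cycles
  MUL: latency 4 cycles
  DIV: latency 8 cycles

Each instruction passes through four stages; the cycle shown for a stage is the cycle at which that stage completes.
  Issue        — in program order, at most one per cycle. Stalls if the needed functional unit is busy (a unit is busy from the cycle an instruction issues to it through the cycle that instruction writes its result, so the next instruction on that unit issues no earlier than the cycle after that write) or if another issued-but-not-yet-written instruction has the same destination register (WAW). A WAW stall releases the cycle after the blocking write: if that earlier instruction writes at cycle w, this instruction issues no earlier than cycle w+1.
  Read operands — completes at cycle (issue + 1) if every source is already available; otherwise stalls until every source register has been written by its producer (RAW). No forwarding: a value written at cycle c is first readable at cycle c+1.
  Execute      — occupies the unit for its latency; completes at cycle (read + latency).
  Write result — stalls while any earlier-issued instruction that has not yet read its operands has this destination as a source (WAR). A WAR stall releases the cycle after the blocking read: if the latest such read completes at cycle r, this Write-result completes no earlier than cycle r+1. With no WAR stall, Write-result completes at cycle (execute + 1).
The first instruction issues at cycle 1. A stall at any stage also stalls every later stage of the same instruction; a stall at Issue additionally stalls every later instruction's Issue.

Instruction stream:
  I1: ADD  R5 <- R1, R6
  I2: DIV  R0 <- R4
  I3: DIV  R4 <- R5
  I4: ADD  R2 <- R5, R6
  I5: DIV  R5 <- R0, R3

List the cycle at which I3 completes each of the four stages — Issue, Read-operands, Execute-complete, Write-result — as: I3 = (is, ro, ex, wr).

I3 = (13, 14, 22, 23)

[I1] 1/2/4/5
[I2] 2/3/11/12
[I3] 13/14/22/23  (struct: DIV busy until I2 writes@12)
[I4] 14/15/17/18
[I5] 24/25/33/34  (struct: DIV busy until I3 writes@23)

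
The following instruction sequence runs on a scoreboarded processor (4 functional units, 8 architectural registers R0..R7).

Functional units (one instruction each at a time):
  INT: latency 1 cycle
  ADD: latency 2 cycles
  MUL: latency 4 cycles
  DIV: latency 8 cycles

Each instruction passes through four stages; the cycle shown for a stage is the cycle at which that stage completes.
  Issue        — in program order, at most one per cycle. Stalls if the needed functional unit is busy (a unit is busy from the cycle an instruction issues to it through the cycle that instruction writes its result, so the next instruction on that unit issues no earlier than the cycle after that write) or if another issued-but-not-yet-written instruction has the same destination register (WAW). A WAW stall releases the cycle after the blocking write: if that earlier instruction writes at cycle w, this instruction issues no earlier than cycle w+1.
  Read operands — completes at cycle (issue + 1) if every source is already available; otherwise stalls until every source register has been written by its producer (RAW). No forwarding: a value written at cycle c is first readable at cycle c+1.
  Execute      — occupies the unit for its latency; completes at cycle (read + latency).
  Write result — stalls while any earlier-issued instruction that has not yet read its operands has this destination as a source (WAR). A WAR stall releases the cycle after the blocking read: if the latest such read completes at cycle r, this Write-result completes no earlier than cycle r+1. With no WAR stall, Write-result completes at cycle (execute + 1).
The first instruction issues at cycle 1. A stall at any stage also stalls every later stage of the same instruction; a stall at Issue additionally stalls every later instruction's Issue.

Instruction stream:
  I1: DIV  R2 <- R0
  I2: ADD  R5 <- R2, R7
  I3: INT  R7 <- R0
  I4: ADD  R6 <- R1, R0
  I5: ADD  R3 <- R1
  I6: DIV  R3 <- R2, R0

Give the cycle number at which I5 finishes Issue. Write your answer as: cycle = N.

cycle = 21

I1: IS=1 RO=2 EX=10 WR=11
I2: IS=2 RO=12 EX=14 WR=15  [RAW R2: wait I1 write@11]
I3: IS=3 RO=4 EX=5 WR=13  [WAR R7: wait I2 read@12]
I4: IS=16 RO=17 EX=19 WR=20  [struct: ADD busy until I2 writes@15]
I5: IS=21 RO=22 EX=24 WR=25  [struct: ADD busy until I4 writes@20]
I6: IS=26 RO=27 EX=35 WR=36  [WAW R3: wait I5 write@25]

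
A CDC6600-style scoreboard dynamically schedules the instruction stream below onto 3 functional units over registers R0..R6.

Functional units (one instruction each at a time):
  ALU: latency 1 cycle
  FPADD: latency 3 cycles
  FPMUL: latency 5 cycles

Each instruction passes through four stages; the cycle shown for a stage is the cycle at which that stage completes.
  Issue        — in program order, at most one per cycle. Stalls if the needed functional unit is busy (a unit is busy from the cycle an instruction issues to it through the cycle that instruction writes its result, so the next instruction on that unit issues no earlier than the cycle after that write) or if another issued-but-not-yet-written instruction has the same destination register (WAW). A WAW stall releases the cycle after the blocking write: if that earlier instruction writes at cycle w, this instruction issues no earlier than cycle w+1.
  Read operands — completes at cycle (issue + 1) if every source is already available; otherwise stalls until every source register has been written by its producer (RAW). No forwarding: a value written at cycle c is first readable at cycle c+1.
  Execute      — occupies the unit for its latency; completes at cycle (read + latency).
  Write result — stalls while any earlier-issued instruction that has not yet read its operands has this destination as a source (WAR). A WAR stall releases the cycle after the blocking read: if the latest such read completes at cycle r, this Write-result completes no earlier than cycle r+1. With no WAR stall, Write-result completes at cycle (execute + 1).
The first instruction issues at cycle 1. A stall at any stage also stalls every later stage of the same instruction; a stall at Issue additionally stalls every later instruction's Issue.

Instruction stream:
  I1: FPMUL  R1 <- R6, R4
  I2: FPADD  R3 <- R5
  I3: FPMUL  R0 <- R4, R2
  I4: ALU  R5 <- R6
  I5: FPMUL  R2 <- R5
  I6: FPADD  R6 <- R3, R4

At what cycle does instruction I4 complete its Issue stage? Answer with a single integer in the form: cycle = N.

  I1 | 1 | 2 | 7 | 8
  I2 | 2 | 3 | 6 | 7
  I3 | 9 | 10 | 15 | 16   struct: FPMUL busy until I1 writes@8
  I4 | 10 | 11 | 12 | 13
  I5 | 17 | 18 | 23 | 24   struct: FPMUL busy until I3 writes@16
  I6 | 18 | 19 | 22 | 23

cycle = 10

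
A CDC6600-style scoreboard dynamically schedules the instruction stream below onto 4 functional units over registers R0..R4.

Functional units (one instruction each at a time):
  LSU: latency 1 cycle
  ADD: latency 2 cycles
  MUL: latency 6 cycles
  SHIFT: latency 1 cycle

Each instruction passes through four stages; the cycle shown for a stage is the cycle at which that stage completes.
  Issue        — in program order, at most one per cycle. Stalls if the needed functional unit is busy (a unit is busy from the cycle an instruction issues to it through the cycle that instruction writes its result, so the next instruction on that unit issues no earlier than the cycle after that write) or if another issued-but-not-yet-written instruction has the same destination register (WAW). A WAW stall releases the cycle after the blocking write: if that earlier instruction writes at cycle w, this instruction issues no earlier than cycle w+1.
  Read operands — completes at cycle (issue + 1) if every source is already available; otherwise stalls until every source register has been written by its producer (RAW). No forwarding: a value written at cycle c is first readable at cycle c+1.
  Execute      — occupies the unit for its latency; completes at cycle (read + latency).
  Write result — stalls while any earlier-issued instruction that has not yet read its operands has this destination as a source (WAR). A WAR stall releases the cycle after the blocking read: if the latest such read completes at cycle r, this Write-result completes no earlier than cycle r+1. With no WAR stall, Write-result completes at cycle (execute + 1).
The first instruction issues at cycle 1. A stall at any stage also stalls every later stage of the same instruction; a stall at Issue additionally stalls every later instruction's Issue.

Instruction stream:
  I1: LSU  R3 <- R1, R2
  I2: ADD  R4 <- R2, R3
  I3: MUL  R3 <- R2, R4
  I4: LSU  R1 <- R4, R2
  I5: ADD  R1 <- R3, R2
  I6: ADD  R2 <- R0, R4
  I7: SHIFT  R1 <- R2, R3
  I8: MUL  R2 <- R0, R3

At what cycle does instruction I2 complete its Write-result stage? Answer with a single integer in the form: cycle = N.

t=1  I1 issues→LSU
t=2  I1 reads; I2 issues→ADD
t=3  I1 exec-done
t=4  I1 writes R3
t=5  I2 reads; I3 issues→MUL
t=6  I4 issues→LSU
t=7  I2 exec-done
t=8  I2 writes R4
t=9  I3 reads; I4 reads
t=10  I4 exec-done
t=11  I4 writes R1
t=12  I5 issues→ADD
t=15  I3 exec-done
t=16  I3 writes R3
t=17  I5 reads
t=19  I5 exec-done
t=20  I5 writes R1
t=21  I6 issues→ADD
t=22  I6 reads; I7 issues→SHIFT
t=24  I6 exec-done
t=25  I6 writes R2
t=26  I7 reads; I8 issues→MUL
t=27  I7 exec-done; I8 reads
t=28  I7 writes R1
t=33  I8 exec-done
t=34  I8 writes R2

cycle = 8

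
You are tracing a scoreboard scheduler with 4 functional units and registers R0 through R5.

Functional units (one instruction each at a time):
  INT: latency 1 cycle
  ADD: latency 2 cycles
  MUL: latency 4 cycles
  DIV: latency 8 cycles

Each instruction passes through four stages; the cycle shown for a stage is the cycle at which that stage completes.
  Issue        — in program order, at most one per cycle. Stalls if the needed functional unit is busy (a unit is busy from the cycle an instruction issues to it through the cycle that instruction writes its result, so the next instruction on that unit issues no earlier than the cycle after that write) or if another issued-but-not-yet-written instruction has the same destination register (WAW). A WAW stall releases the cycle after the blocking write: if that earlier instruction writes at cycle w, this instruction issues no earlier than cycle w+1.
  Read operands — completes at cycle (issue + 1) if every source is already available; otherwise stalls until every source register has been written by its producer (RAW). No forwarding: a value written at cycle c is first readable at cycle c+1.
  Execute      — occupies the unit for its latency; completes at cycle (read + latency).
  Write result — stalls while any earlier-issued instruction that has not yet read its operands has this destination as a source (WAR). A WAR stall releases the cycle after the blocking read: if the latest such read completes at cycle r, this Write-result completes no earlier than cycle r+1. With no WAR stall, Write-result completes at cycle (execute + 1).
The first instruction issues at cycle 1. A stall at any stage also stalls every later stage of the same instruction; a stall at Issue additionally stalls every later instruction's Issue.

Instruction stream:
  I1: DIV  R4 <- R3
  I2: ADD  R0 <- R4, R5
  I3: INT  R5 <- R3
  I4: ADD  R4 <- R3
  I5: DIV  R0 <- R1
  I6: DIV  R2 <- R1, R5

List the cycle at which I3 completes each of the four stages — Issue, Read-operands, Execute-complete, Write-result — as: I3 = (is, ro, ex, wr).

[I1] 1/2/10/11
[I2] 2/12/14/15  (RAW R4: wait I1 write@11)
[I3] 3/4/5/13  (WAR R5: wait I2 read@12)
[I4] 16/17/19/20  (struct: ADD busy until I2 writes@15)
[I5] 17/18/26/27
[I6] 28/29/37/38  (struct: DIV busy until I5 writes@27)

I3 = (3, 4, 5, 13)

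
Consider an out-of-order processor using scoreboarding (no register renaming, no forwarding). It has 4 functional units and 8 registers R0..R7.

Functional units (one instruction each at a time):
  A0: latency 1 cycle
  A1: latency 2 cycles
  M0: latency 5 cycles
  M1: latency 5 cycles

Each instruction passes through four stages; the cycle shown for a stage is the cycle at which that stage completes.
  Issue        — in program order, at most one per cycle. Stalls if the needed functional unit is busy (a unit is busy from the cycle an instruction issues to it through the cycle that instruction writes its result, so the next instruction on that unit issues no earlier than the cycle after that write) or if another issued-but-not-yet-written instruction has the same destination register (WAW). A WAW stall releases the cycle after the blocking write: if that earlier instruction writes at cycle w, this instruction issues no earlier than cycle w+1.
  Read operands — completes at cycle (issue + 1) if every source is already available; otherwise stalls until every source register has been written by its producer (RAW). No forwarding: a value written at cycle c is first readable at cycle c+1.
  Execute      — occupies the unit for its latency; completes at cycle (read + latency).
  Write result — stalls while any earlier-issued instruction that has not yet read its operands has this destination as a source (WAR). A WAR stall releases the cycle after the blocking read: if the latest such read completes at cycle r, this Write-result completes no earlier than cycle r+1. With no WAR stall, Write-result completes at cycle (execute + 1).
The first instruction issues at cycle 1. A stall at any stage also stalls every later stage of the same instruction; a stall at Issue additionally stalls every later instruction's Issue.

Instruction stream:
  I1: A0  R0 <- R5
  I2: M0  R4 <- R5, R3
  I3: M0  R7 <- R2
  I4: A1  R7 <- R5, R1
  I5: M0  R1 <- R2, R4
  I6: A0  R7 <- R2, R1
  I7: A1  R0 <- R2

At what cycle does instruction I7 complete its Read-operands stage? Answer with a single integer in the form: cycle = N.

cycle 1: I1 issues→A0
cycle 2: I1 reads; I2 issues→M0
cycle 3: I1 exec-done; I2 reads
cycle 4: I1 writes R0
cycle 8: I2 exec-done
cycle 9: I2 writes R4
cycle 10: I3 issues→M0
cycle 11: I3 reads
cycle 16: I3 exec-done
cycle 17: I3 writes R7
cycle 18: I4 issues→A1
cycle 19: I4 reads; I5 issues→M0
cycle 20: I5 reads
cycle 21: I4 exec-done
cycle 22: I4 writes R7
cycle 23: I6 issues→A0
cycle 24: I7 issues→A1
cycle 25: I5 exec-done; I7 reads
cycle 26: I5 writes R1
cycle 27: I6 reads; I7 exec-done
cycle 28: I6 exec-done; I7 writes R0
cycle 29: I6 writes R7

cycle = 25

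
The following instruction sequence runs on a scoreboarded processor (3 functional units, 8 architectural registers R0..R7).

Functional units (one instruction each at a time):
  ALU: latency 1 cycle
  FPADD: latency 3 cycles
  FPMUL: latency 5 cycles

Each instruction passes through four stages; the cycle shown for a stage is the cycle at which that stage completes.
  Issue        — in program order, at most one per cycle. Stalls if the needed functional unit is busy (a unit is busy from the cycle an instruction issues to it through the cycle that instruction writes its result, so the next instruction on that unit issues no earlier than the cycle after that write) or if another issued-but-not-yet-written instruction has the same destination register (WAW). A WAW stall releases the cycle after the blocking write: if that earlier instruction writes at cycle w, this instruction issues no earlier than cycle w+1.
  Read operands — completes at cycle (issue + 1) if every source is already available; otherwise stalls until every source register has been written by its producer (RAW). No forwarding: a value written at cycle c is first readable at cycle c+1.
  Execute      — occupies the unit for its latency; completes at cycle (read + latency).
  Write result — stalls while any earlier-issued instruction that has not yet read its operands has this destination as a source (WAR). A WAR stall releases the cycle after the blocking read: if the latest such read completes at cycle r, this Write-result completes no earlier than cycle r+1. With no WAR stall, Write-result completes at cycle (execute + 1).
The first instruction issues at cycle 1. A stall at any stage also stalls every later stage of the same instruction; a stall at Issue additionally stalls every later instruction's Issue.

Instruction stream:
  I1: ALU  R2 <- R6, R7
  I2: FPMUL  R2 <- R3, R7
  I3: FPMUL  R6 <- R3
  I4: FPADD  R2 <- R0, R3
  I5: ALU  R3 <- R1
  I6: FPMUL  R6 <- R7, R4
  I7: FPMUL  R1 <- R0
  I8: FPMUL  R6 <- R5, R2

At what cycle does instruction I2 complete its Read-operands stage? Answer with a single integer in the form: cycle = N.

c1: I1 issues→ALU
c2: I1 reads
c3: I1 exec-done
c4: I1 writes R2
c5: I2 issues→FPMUL
c6: I2 reads
c11: I2 exec-done
c12: I2 writes R2
c13: I3 issues→FPMUL
c14: I3 reads · I4 issues→FPADD
c15: I4 reads · I5 issues→ALU
c16: I5 reads
c17: I5 exec-done
c18: I4 exec-done · I5 writes R3
c19: I3 exec-done · I4 writes R2
c20: I3 writes R6
c21: I6 issues→FPMUL
c22: I6 reads
c27: I6 exec-done
c28: I6 writes R6
c29: I7 issues→FPMUL
c30: I7 reads
c35: I7 exec-done
c36: I7 writes R1
c37: I8 issues→FPMUL
c38: I8 reads
c43: I8 exec-done
c44: I8 writes R6

cycle = 6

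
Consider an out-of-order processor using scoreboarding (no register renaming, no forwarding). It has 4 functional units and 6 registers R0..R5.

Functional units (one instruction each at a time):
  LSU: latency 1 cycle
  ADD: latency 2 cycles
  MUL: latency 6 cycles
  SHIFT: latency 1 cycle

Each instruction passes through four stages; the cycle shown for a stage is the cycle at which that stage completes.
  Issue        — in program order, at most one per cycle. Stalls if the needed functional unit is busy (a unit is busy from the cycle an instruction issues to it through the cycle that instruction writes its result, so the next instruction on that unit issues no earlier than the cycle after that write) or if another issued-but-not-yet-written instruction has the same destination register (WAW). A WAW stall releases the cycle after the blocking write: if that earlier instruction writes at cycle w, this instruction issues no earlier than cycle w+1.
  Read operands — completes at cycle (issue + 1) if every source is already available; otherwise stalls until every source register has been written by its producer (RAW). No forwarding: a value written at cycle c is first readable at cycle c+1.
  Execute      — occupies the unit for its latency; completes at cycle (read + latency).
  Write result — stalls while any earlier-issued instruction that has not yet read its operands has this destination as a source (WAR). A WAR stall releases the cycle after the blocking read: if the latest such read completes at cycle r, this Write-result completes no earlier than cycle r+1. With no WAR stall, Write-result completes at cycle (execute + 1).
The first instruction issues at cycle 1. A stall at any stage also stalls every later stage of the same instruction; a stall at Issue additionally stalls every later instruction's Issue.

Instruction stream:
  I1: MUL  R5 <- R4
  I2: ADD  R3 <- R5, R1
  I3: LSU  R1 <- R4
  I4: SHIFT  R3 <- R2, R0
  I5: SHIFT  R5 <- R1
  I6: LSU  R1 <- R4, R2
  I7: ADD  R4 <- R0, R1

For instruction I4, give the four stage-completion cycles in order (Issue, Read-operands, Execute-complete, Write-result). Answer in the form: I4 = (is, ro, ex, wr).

I4 = (14, 15, 16, 17)

t=1  issue I1 (MUL)
t=2  I1 read-ops | issue I2 (ADD)
t=3  issue I3 (LSU)
t=4  I3 read-ops
t=5  I3 finished on LSU
t=8  I1 finished on MUL
t=9  I1→R5
t=10  I2 read-ops
t=11  I3→R1
t=12  I2 finished on ADD
t=13  I2→R3
t=14  issue I4 (SHIFT)
t=15  I4 read-ops
t=16  I4 finished on SHIFT
t=17  I4→R3
t=18  issue I5 (SHIFT)
t=19  I5 read-ops | issue I6 (LSU)
t=20  I5 finished on SHIFT | I6 read-ops | issue I7 (ADD)
t=21  I5→R5 | I6 finished on LSU
t=22  I6→R1
t=23  I7 read-ops
t=25  I7 finished on ADD
t=26  I7→R4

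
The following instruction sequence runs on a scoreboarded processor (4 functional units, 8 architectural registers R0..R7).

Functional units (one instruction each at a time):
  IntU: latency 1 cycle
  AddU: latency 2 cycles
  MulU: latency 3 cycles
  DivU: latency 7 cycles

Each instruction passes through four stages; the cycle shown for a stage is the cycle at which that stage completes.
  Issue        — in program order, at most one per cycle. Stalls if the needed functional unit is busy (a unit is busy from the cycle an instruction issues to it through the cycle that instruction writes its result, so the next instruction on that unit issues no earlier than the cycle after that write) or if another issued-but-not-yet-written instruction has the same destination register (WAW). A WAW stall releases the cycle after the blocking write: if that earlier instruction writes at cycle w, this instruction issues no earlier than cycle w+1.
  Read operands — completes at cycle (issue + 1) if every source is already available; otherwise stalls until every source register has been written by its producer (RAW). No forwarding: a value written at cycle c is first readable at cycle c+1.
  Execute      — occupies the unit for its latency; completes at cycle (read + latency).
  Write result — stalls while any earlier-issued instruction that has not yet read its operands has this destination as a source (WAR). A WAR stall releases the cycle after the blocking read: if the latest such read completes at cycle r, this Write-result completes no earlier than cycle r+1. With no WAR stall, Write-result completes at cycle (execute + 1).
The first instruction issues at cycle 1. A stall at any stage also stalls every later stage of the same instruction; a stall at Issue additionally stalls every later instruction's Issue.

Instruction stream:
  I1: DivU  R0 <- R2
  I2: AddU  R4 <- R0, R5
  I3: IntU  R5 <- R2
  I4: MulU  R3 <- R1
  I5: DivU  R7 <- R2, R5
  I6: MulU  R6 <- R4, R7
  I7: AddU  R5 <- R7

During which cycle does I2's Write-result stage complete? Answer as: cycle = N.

cycle 1: I1 issues→DivU
cycle 2: I1 reads | I2 issues→AddU
cycle 3: I3 issues→IntU
cycle 4: I3 reads | I4 issues→MulU
cycle 5: I3 exec-done | I4 reads
cycle 8: I4 exec-done
cycle 9: I1 exec-done | I4 writes R3
cycle 10: I1 writes R0
cycle 11: I2 reads | I5 issues→DivU
cycle 12: I3 writes R5 | I6 issues→MulU
cycle 13: I2 exec-done | I5 reads
cycle 14: I2 writes R4
cycle 15: I7 issues→AddU
cycle 20: I5 exec-done
cycle 21: I5 writes R7
cycle 22: I6 reads | I7 reads
cycle 24: I7 exec-done
cycle 25: I6 exec-done | I7 writes R5
cycle 26: I6 writes R6

cycle = 14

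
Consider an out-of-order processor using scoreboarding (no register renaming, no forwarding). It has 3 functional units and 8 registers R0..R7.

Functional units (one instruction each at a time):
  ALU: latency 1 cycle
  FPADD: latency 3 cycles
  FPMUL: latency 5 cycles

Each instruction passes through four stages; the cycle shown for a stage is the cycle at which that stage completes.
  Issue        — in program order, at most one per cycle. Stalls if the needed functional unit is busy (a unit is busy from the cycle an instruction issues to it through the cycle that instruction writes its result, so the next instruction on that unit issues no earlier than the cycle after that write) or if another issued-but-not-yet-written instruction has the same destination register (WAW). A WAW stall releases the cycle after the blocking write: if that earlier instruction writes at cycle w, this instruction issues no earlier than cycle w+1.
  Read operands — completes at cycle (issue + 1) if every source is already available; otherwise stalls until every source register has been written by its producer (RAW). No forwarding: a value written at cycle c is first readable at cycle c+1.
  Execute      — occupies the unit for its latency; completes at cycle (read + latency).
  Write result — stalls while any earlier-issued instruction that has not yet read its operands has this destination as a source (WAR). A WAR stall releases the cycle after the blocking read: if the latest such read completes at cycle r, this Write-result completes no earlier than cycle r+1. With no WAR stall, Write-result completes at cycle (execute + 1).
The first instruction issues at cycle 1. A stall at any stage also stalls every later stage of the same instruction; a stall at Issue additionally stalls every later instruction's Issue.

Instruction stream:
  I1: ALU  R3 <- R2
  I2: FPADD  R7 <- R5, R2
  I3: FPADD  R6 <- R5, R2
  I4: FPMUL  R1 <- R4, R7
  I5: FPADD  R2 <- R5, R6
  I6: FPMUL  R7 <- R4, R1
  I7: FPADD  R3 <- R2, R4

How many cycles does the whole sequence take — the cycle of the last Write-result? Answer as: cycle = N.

[1] I1 dispatched to ALU
[2] I1 operands ready · I2 dispatched to FPADD
[3] I1 complete · I2 operands ready
[4] R3←I1
[6] I2 complete
[7] R7←I2
[8] I3 dispatched to FPADD
[9] I3 operands ready · I4 dispatched to FPMUL
[10] I4 operands ready
[12] I3 complete
[13] R6←I3
[14] I5 dispatched to FPADD
[15] I4 complete · I5 operands ready
[16] R1←I4
[17] I6 dispatched to FPMUL
[18] I5 complete · I6 operands ready
[19] R2←I5
[20] I7 dispatched to FPADD
[21] I7 operands ready
[23] I6 complete
[24] R7←I6 · I7 complete
[25] R3←I7

cycle = 25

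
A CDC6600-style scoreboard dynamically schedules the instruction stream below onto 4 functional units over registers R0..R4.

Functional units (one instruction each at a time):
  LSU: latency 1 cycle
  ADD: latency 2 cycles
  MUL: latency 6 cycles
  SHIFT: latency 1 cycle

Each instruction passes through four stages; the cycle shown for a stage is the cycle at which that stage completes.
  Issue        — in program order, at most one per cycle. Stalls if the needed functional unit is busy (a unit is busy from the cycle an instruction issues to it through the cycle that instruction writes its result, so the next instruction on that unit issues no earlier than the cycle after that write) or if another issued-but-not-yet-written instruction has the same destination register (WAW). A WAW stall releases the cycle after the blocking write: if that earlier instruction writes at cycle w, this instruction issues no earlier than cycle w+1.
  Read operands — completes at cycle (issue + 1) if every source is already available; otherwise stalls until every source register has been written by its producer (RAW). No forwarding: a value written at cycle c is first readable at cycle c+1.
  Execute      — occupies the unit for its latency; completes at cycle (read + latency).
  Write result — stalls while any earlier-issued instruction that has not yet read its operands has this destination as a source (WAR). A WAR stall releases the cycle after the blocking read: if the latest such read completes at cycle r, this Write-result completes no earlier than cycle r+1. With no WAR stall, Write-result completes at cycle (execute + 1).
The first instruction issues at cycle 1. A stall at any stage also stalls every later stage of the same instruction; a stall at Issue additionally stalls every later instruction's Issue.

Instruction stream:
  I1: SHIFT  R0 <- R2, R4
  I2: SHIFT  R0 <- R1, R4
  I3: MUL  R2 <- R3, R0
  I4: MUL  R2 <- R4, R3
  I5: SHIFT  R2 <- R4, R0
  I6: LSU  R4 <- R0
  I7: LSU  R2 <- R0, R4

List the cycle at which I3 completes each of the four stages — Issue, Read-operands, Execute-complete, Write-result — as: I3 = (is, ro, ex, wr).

cycle 1: issue I1 (SHIFT)
cycle 2: I1 read-ops
cycle 3: I1 finished on SHIFT
cycle 4: I1→R0
cycle 5: issue I2 (SHIFT)
cycle 6: I2 read-ops | issue I3 (MUL)
cycle 7: I2 finished on SHIFT
cycle 8: I2→R0
cycle 9: I3 read-ops
cycle 15: I3 finished on MUL
cycle 16: I3→R2
cycle 17: issue I4 (MUL)
cycle 18: I4 read-ops
cycle 24: I4 finished on MUL
cycle 25: I4→R2
cycle 26: issue I5 (SHIFT)
cycle 27: I5 read-ops | issue I6 (LSU)
cycle 28: I5 finished on SHIFT | I6 read-ops
cycle 29: I5→R2 | I6 finished on LSU
cycle 30: I6→R4
cycle 31: issue I7 (LSU)
cycle 32: I7 read-ops
cycle 33: I7 finished on LSU
cycle 34: I7→R2

I3 = (6, 9, 15, 16)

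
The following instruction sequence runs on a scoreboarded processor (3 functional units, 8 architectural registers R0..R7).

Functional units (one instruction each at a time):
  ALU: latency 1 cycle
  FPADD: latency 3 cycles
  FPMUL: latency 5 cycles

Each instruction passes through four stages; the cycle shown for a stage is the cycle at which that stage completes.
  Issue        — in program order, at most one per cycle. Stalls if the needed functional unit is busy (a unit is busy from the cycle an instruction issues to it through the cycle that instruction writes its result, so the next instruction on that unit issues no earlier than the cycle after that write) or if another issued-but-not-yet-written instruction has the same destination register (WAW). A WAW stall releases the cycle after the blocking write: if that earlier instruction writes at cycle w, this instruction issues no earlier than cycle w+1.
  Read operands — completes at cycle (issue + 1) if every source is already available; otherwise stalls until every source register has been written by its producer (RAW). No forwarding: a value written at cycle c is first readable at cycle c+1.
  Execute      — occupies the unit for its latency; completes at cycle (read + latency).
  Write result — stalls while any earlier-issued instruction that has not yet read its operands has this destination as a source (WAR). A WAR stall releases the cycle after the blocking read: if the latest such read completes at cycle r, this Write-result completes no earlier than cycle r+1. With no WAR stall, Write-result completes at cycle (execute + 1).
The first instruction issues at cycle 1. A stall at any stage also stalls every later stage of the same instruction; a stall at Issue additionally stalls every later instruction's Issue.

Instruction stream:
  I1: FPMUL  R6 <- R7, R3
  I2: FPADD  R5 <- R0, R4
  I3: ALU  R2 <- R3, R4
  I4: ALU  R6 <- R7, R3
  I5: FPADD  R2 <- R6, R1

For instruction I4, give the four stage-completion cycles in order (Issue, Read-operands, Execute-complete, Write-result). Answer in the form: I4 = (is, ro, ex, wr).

I1: IS=1 RO=2 EX=7 WR=8
I2: IS=2 RO=3 EX=6 WR=7
I3: IS=3 RO=4 EX=5 WR=6
I4: IS=9 RO=10 EX=11 WR=12  [WAW R6: wait I1 write@8]
I5: IS=10 RO=13 EX=16 WR=17  [RAW R6: wait I4 write@12]

I4 = (9, 10, 11, 12)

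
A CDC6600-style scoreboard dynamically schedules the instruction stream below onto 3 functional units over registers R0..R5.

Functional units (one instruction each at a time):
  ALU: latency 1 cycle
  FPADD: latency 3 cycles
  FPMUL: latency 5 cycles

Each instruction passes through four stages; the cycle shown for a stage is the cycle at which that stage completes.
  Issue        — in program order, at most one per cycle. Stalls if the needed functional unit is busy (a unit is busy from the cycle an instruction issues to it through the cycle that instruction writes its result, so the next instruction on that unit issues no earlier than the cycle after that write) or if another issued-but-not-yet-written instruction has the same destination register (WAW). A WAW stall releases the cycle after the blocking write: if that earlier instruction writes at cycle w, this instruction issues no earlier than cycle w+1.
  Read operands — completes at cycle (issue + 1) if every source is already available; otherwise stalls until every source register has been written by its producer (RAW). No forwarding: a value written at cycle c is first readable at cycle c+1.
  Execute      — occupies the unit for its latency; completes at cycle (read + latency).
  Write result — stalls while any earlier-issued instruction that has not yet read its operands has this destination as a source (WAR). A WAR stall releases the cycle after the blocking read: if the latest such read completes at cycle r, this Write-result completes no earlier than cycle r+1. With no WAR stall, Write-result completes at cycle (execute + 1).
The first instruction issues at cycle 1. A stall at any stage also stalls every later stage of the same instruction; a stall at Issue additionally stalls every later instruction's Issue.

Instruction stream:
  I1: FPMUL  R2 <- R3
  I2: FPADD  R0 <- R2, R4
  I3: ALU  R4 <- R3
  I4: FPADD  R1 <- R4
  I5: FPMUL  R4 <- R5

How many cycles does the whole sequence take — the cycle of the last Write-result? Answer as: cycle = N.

cycle = 22

I1 -> (1, 2, 7, 8)
I2 -> (2, 9, 12, 13)  // RAW R2: wait I1 write@8
I3 -> (3, 4, 5, 10)  // WAR R4: wait I2 read@9
I4 -> (14, 15, 18, 19)  // struct: FPADD busy until I2 writes@13
I5 -> (15, 16, 21, 22)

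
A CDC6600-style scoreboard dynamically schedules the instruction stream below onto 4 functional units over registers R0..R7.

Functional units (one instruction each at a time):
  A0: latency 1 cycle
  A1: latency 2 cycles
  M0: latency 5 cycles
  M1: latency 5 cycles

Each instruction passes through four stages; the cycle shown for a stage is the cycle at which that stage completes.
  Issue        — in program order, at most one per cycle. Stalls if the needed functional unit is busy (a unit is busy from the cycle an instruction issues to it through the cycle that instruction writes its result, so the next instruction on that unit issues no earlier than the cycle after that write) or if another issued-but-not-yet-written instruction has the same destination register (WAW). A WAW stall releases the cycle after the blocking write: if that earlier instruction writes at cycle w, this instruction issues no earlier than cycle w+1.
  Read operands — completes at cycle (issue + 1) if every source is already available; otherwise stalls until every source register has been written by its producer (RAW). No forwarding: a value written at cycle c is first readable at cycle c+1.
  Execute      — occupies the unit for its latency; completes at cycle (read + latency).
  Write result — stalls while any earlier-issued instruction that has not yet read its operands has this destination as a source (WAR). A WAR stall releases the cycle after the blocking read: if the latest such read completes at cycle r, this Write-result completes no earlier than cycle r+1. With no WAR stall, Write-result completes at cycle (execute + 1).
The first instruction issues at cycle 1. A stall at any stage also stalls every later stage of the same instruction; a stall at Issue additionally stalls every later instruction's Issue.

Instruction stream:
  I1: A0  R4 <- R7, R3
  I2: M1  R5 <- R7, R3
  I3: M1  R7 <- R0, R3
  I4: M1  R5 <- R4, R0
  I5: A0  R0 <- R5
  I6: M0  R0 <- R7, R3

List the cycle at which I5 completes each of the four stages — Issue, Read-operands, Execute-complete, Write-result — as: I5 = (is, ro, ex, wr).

I5 = (19, 26, 27, 28)

  I1 | 1 | 2 | 3 | 4
  I2 | 2 | 3 | 8 | 9
  I3 | 10 | 11 | 16 | 17   struct: M1 busy until I2 writes@9
  I4 | 18 | 19 | 24 | 25   struct: M1 busy until I3 writes@17
  I5 | 19 | 26 | 27 | 28   RAW R5: wait I4 write@25
  I6 | 29 | 30 | 35 | 36   WAW R0: wait I5 write@28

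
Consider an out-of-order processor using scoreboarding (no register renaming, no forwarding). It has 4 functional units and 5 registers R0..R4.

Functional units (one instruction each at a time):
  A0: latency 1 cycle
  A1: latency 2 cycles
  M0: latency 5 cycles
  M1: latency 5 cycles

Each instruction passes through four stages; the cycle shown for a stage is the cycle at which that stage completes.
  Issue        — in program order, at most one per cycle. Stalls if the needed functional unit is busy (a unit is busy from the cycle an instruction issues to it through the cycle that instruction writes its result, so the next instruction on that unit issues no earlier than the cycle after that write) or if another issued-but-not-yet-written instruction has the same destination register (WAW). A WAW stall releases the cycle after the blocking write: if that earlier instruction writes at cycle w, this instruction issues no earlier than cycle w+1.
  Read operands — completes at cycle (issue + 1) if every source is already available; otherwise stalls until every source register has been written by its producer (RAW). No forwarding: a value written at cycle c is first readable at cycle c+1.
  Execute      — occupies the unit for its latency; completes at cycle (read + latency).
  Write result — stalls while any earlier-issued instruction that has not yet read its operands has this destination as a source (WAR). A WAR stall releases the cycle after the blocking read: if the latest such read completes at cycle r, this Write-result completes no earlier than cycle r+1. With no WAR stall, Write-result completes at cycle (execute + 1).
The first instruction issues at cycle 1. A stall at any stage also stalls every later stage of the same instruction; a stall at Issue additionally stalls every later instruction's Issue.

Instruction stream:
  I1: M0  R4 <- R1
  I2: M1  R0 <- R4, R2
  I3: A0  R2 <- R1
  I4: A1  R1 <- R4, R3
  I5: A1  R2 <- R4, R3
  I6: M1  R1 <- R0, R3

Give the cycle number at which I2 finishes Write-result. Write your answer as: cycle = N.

cycle = 15

I1 -> (1, 2, 7, 8)
I2 -> (2, 9, 14, 15)  // RAW R4: wait I1 write@8
I3 -> (3, 4, 5, 10)  // WAR R2: wait I2 read@9
I4 -> (4, 9, 11, 12)  // RAW R4: wait I1 write@8
I5 -> (13, 14, 16, 17)  // struct: A1 busy until I4 writes@12
I6 -> (16, 17, 22, 23)  // struct: M1 busy until I2 writes@15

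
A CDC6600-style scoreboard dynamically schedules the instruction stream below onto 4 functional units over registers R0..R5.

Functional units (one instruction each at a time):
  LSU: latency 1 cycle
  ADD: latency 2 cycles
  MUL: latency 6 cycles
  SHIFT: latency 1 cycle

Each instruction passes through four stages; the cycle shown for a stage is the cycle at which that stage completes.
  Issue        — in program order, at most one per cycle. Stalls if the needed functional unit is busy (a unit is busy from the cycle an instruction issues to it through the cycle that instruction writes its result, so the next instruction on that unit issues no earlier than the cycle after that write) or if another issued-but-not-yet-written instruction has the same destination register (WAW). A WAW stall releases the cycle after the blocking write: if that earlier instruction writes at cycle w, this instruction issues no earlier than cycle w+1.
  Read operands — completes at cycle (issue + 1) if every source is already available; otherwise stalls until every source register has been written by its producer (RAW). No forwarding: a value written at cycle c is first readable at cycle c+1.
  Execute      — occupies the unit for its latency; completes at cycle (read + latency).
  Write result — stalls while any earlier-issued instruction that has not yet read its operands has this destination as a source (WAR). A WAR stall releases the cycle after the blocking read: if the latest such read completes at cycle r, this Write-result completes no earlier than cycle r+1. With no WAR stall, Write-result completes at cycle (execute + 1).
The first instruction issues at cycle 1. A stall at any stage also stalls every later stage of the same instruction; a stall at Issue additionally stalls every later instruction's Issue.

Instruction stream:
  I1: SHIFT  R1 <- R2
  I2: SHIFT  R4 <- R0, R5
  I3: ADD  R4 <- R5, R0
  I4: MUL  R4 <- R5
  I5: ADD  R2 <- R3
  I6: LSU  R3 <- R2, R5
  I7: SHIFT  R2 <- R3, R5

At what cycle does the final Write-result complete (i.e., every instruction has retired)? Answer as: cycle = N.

[I1] 1/2/3/4
[I2] 5/6/7/8  (struct: SHIFT busy until I1 writes@4)
[I3] 9/10/12/13  (WAW R4: wait I2 write@8)
[I4] 14/15/21/22  (WAW R4: wait I3 write@13)
[I5] 15/16/18/19
[I6] 16/20/21/22  (RAW R2: wait I5 write@19)
[I7] 20/23/24/25  (WAW R2: wait I5 write@19; RAW R3: wait I6 write@22)

cycle = 25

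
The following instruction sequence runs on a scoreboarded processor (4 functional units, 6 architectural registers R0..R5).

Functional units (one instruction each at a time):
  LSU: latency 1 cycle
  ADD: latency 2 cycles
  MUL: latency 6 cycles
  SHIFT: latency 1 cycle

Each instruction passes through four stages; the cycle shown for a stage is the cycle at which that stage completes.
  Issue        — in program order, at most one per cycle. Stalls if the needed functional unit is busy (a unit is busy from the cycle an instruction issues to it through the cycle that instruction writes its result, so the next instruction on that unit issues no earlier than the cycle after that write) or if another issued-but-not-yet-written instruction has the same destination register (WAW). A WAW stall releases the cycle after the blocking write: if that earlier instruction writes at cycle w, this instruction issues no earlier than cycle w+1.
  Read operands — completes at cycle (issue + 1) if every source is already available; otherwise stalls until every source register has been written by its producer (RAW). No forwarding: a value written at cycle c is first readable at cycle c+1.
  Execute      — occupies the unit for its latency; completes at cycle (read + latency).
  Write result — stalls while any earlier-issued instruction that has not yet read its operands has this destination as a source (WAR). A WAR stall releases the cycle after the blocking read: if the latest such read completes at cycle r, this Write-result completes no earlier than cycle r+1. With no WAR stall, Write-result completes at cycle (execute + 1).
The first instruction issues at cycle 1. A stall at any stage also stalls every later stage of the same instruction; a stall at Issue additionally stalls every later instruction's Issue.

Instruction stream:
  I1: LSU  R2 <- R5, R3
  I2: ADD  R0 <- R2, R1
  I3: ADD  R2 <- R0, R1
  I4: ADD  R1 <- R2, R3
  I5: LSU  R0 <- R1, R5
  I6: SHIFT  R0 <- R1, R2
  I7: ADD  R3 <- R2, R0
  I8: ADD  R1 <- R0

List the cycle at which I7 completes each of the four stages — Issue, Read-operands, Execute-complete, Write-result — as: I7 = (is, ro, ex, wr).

c1: I1 dispatched to LSU
c2: I1 operands ready, I2 dispatched to ADD
c3: I1 complete
c4: R2←I1
c5: I2 operands ready
c7: I2 complete
c8: R0←I2
c9: I3 dispatched to ADD
c10: I3 operands ready
c12: I3 complete
c13: R2←I3
c14: I4 dispatched to ADD
c15: I4 operands ready, I5 dispatched to LSU
c17: I4 complete
c18: R1←I4
c19: I5 operands ready
c20: I5 complete
c21: R0←I5
c22: I6 dispatched to SHIFT
c23: I6 operands ready, I7 dispatched to ADD
c24: I6 complete
c25: R0←I6
c26: I7 operands ready
c28: I7 complete
c29: R3←I7
c30: I8 dispatched to ADD
c31: I8 operands ready
c33: I8 complete
c34: R1←I8

I7 = (23, 26, 28, 29)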